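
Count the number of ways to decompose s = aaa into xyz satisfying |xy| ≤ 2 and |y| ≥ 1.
3

For s = 'aaa' with pumping length p = 2:

Constraints: |xy| ≤ 2, |y| > 0

Valid decompositions (|xy| ≤ p, |y| ≥ 1):
  • x='', y='a', z='aa'
  • x='a', y='a', z='a'
  • x='', y='aa', z='a'

Total count: 3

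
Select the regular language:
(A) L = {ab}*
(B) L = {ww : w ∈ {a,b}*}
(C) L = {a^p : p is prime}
(A) {ab}*

(A) L = {ab}* is regular.

This can be recognized by a finite automaton (DFA/NFA).
Regular expressions like {ab}* define regular languages.

The other choices are not regular:
- {a^p : p is prime}: After pumping, the length becomes composite
- {ww : w ∈ {a,b}*}: After pumping, the two halves no longer match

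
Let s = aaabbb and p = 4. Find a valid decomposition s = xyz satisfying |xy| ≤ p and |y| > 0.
x = 'a', y = 'aab', z = 'bb'

For s = aaabbb and p = 4, one valid decomposition is:
- x = 'a' (length 1)
- y = 'aab' (length 3)
- z = 'bb' (length 2)

Verification:
- xyz = 'a' + 'aab' + 'bb' = aaabbb ✓
- |xy| = 4 ≤ 4 ✓
- |y| = 3 > 0 ✓

All pumping lemma constraints are satisfied.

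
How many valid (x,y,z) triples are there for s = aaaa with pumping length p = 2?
3

For s = 'aaaa' with pumping length p = 2:

Constraints: |xy| ≤ 2, |y| > 0

Valid decompositions (|xy| ≤ p, |y| ≥ 1):
  • x='', y='a', z='aaa'
  • x='a', y='a', z='aa'
  • x='', y='aa', z='aa'

Total count: 3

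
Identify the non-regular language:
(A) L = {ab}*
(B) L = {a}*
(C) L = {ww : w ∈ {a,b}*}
(C) {ww : w ∈ {a,b}*}

(C) L = {ww : w ∈ {a,b}*} is NOT regular.

The pumping lemma can be used to prove this:
After pumping, the two halves no longer match

The other languages are regular because they can be recognized by finite automata.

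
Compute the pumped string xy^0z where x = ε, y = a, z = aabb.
aabb

Given x = '', y = 'a', z = 'aabb' and i = 0:

xy^0z = x + y·y·...·y (0 times) + z
       = '' + 'a'^0 + 'aabb'
       = '' + '' + 'aabb'
       = 'aabb'

The pumped string is 'aabb' with length 4.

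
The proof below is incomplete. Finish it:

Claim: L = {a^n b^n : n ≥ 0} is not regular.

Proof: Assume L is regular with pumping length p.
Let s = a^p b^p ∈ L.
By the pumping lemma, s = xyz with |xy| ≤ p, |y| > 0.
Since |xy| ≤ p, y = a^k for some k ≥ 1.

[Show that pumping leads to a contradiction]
Consider xy²z = a^(p+k) b^p.

Since k ≥ 1, we have p + k > p.
So xy²z has more a's than b's: (p+k) a's vs p b's.
This means xy²z ∉ L because a^n b^n requires equal counts.

This contradicts the pumping lemma which states xy²z ∈ L.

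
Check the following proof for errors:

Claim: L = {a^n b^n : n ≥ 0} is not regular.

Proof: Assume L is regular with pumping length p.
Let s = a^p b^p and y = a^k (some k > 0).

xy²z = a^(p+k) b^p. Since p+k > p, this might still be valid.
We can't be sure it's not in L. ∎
The proof is INCORRECT.

Error: The conclusion is wrong.
xy²z = a^(p+k) b^p is definitely NOT in L because the number of a's (p+k) ≠ number of b's (p).
The proof incorrectly doubts what is actually a valid contradiction.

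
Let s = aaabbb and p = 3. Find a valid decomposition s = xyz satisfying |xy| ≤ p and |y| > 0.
x = 'aa', y = 'a', z = 'bbb'

For s = aaabbb and p = 3, one valid decomposition is:
- x = 'aa' (length 2)
- y = 'a' (length 1)
- z = 'bbb' (length 3)

Verification:
- xyz = 'aa' + 'a' + 'bbb' = aaabbb ✓
- |xy| = 3 ≤ 3 ✓
- |y| = 1 > 0 ✓

All pumping lemma constraints are satisfied.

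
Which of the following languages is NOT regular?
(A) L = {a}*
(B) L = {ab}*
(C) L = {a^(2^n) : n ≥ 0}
(C) {a^(2^n) : n ≥ 0}

(C) L = {a^(2^n) : n ≥ 0} is NOT regular.

The pumping lemma can be used to prove this:
After pumping, length is no longer a power of 2

The other languages are regular because they can be recognized by finite automata.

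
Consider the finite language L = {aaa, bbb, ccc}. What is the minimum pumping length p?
p = 4

For a finite language L, the pumping lemma holds vacuously if p > max|s| for s ∈ L.

The longest string in L = {aaa, bbb, ccc} has length 3.
If p = 4, then no string s ∈ L has |s| ≥ p, so the condition is vacuously true.

The minimum pumping length is p = 4.

Why no smaller p works: for any p ≤ 3, the longest string s ∈ L has |s| = 3 ≥ p, so it would
have to be pumpable; but pumping up (i = 2, 3, ...) produces ever longer strings, which cannot all lie in the
finite language L. So the pumping property fails for every p ≤ 3.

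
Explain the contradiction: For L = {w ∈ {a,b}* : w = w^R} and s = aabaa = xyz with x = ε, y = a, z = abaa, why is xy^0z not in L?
xy⁰z = abaa ∉ L

Pumping with i = 0 replaces y = a by y⁰ = ε:
- Original: s = xyz = aabaa; aabaa reversed is aabaa, the same string, so it is a palindrome and is in L
- Pumped: xy⁰z = ε · ε · abaa = abaa
- abaa reversed is aaba ≠ abaa, so it is not a palindrome and is not in L

The pumping lemma would require xy⁰z ∈ L, so this decomposition yields a contradiction.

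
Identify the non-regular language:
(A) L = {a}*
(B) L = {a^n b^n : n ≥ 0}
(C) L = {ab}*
(B) {a^n b^n : n ≥ 0}

(B) L = {a^n b^n : n ≥ 0} is NOT regular.

The pumping lemma can be used to prove this:
After pumping, the number of a's and b's become unequal

The other languages are regular because they can be recognized by finite automata.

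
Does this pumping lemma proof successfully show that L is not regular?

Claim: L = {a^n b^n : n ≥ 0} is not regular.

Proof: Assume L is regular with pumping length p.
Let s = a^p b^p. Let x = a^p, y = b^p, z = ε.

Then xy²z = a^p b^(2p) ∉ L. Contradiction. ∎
The proof is INCORRECT.

Error: The decomposition violates |xy| ≤ p.
With x = a^p and y = b^p, we have |xy| = 2p > p.
The pumping lemma requires |xy| ≤ p, so y must be within the first p characters.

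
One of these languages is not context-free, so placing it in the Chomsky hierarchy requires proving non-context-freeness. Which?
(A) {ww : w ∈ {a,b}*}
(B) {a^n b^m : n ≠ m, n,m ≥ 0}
(A) {ww : w ∈ {a,b}*}

(A) {ww : w ∈ {a,b}*} requires the CFL pumping lemma.

- {a^n b^m : n ≠ m, n,m ≥ 0} is context-free (but not regular)
  • Can be shown non-regular with the regular pumping lemma
  • After pumping a's, we can make n = m

- {ww : w ∈ {a,b}*} is NOT context-free
  • Requires the CFL pumping lemma to prove
  • Even a PDA cannot compare two arbitrary halves symbol by symbol; CFL pumping on a^p b^p a^p b^p fails

The CFL pumping lemma is "stronger" in that it can prove non-membership
in the larger class of context-free languages.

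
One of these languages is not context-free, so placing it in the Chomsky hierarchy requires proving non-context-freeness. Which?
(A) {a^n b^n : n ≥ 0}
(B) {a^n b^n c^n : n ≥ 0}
(B) {a^n b^n c^n : n ≥ 0}

(B) {a^n b^n c^n : n ≥ 0} requires the CFL pumping lemma.

- {a^n b^n : n ≥ 0} is context-free (but not regular)
  • Can be shown non-regular with the regular pumping lemma
  • After pumping, the number of a's and b's become unequal

- {a^n b^n c^n : n ≥ 0} is NOT context-free
  • Requires the CFL pumping lemma to prove
  • Cannot maintain three equal counts simultaneously

The CFL pumping lemma is "stronger" in that it can prove non-membership
in the larger class of context-free languages.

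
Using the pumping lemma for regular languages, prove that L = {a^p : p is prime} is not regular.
Assume for contradiction that L is regular, and let p ≥ 1 be the pumping length given by the pumping lemma.
Choose a prime q with q ≥ p (one exists because there are infinitely many primes) and let s = a^q. Then s ∈ L and |s| = q ≥ p.
By the pumping lemma, s = xyz for some x, y, z with |xy| ≤ p, |y| ≥ 1, and xy^i z ∈ L for every i ≥ 0.
Here y = a^k for some k with 1 ≤ k ≤ p, and xy^i z = a^(q + (i − 1)k) for every i ≥ 0.

Take i = q + 1: |xy^(q+1) z| = q + qk = q(k + 1).
Both factors satisfy q ≥ 2 and k + 1 ≥ 2, so q(k + 1) is composite, and xy^(q+1) z ∉ L.

This contradicts the pumping lemma, which requires xy^i z ∈ L for all i ≥ 0.
Hence L = {a^p : p is prime} is not regular. ∎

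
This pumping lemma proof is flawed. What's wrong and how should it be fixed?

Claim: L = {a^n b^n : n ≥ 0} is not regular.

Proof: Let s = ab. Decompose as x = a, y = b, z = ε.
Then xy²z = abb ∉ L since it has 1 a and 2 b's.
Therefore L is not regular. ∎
Error: The string s = ab might be shorter than the pumping length p.

Correction: Choose s = a^p b^p to ensure |s| ≥ p. Also, the decomposition is wrong: with |xy| ≤ p, y cannot include b's when s starts with p a's.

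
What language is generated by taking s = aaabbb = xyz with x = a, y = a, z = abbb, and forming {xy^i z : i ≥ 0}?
{xy^i z : i ≥ 0} = {a^(2+i) b^3 : i ≥ 0} = {aabbb, aaabbb, aaaabbb, ...}

With x = a, y = a, z = abbb: Starting with aaabbb and pumping the second 'a', we get strings with 2+i a's followed by 3 b's for i = 0, 1, 2, ...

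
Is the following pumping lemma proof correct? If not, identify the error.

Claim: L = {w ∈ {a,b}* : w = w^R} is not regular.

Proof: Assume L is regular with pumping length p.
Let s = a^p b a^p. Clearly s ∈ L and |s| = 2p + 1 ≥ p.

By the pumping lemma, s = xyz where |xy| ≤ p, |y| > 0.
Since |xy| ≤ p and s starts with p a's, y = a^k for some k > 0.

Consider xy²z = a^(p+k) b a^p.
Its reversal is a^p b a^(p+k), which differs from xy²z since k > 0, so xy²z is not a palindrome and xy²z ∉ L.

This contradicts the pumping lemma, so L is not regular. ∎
The proof is correct.

This proof is valid because:
1. s = a^p b a^p is in L and is chosen in terms of p, so |s| ≥ p holds for every p
2. The decomposition analysis is correct: |xy| ≤ p forces y to lie inside the leading a's
3. The contradiction is valid: a^(p+k) b a^p has more a's before the b than after it, so it is not a palindrome
4. The conclusion follows logically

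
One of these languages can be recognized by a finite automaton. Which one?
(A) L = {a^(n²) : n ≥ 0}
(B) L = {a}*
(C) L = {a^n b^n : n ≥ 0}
(B) {a}*

(B) L = {a}* is regular.

This can be recognized by a finite automaton (DFA/NFA).
Regular expressions like {a}* define regular languages.

The other choices are not regular:
- {a^(n²) : n ≥ 0}: After pumping, length is no longer a perfect square
- {a^n b^n : n ≥ 0}: After pumping, the number of a's and b's become unequal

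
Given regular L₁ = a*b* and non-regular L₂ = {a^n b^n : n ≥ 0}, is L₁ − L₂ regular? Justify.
No — L₁ − L₂ is not regular.

a*b* − {a^n b^n} = {a^n b^m : n ≠ m}. If this were regular, then its complement intersected with a*b*, namely {a^n b^n : n ≥ 0}, would be regular too (closure under complement and intersection) — contradiction. So L₁ − L₂ is not regular.

Note that the bare facts "L₁ regular, L₂ non-regular" do not settle the question by themselves: the closure of regular languages under ∪, ∩, complement and difference applies only when BOTH operands are regular. With a non-regular operand the result can come out regular or non-regular depending on the specific languages, so one has to work out L₁ − L₂ for this particular pair, as above.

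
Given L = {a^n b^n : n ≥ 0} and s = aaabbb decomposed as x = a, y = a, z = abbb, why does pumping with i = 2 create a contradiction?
xy²z = aaaabbb ∉ L

Pumping with i = 2 replaces y = a by y² = aa:
- Original: s = xyz = aaabbb; aaabbb = a^3 b^3 has equal counts (3 = 3), so it is in L
- Pumped: xy²z = a · aa · abbb = aaaabbb
- aaaabbb has 4 a's and 3 b's; 4 ≠ 3, so it is not in L

The pumping lemma would require xy²z ∈ L, so this decomposition yields a contradiction.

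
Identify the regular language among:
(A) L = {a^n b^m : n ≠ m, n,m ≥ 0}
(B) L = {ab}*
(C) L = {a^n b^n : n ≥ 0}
(B) {ab}*

(B) L = {ab}* is regular.

This can be recognized by a finite automaton (DFA/NFA).
Regular expressions like {ab}* define regular languages.

The other choices are not regular:
- {a^n b^n : n ≥ 0}: After pumping, the number of a's and b's become unequal
- {a^n b^m : n ≠ m, n,m ≥ 0}: After pumping a's, we can make n = m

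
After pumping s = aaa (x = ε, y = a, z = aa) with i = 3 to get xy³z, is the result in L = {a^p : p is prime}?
Yes

xy³z = ε · aaa · aa = aaaaa.
aaaaa has length 5, which is prime, so it is in L.
(A single pumped string landing in L is not a contradiction by itself; a non-regularity proof needs some i for which xy^i z ∉ L, for every admissible decomposition.)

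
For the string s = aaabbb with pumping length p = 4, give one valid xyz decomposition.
x = 'a', y = 'aa', z = 'bbb'

For s = aaabbb and p = 4, one valid decomposition is:
- x = 'a' (length 1)
- y = 'aa' (length 2)
- z = 'bbb' (length 3)

Verification:
- xyz = 'a' + 'aa' + 'bbb' = aaabbb ✓
- |xy| = 3 ≤ 4 ✓
- |y| = 2 > 0 ✓

All pumping lemma constraints are satisfied.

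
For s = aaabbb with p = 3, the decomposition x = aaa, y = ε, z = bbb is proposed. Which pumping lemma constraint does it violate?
Violated: |y| > 0

The decomposition x = aaa, y = ε, z = bbb for s = aaabbb with p = 3
violates the constraint: |y| > 0

|y| = 0, but the pumping lemma requires |y| > 0 (y must be non-empty).

Pumping lemma constraints:
1. xyz = s (decomposition is valid)
2. |xy| ≤ p
3. |y| > 0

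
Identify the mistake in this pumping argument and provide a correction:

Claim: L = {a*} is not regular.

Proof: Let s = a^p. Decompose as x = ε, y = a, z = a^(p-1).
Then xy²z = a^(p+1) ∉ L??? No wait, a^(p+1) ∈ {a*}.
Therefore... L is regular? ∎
Error: The proof attempts to show a*  is not regular, but a* IS regular!

Correction: a* is a regular language (recognized by a simple DFA with one accepting state and self-loop on 'a'). The pumping lemma can only prove non-regularity, not regularity. For regular languages, pumping always works.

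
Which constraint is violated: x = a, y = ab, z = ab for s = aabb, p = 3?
Violated: xyz = s

The decomposition x = a, y = ab, z = ab for s = aabb with p = 3
violates the constraint: xyz = s

xyz = 'a' + 'ab' + 'ab' = 'aabab' ≠ 'aabb' = s. The decomposition doesn't reconstruct s.

Pumping lemma constraints:
1. xyz = s (decomposition is valid)
2. |xy| ≤ p
3. |y| > 0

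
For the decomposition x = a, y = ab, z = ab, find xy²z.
aababab

Given x = 'a', y = 'ab', z = 'ab' and i = 2:

xy^2z = x + y·y·...·y (2 times) + z
       = 'a' + 'ab'^2 + 'ab'
       = 'a' + 'abab' + 'ab'
       = 'aababab'

The pumped string is 'aababab' with length 7.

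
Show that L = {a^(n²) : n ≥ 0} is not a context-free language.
Assume for contradiction that L is context-free, and let p ≥ 1 be the pumping length given by the pumping lemma for CFLs.
Choose s = a^(p²). Then s ∈ L and |s| = p² ≥ p.
By the CFL pumping lemma, s = uvxyz for some u, v, x, y, z with |vxy| ≤ p, |vy| ≥ 1, and uv^i xy^i z ∈ L for every i ≥ 0.
All symbols are a's, so only lengths matter: let k = |vy|, with 1 ≤ k ≤ |vxy| ≤ p.

Take i = 2: |uv²xy²z| = p² + k, and p² < p² + k ≤ p² + p < (p + 1)².
So the length lies strictly between consecutive squares and is not a perfect square; uv²xy²z ∉ L.

This contradicts the CFL pumping lemma, which requires uv^i xy^i z ∈ L for all i ≥ 0.
Hence L = {a^(n²) : n ≥ 0} is not context-free. ∎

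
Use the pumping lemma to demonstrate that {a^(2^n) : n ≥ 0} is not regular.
Assume for contradiction that L is regular, and let p ≥ 1 be the pumping length given by the pumping lemma.
Choose s = a^(2^p). Then s ∈ L and |s| = 2^p ≥ p.
By the pumping lemma, s = xyz for some x, y, z with |xy| ≤ p, |y| ≥ 1, and xy^i z ∈ L for every i ≥ 0.
Here y = a^k for some k with 1 ≤ k ≤ |xy| ≤ p, and p < 2^p.

Take i = 2: |xy²z| = 2^p + k.
Now 2^p < 2^p + k ≤ 2^p + p < 2^p + 2^p = 2^(p+1).
So |xy²z| lies strictly between the consecutive powers of two 2^p and 2^(p+1), hence is not a power of 2, and xy²z ∉ L.

This contradicts the pumping lemma, which requires xy^i z ∈ L for all i ≥ 0.
Hence L = {a^(2^n) : n ≥ 0} is not regular. ∎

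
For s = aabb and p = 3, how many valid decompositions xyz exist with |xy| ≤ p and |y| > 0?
6

For s = 'aabb' with pumping length p = 3:

Constraints: |xy| ≤ 3, |y| > 0

Valid decompositions (|xy| ≤ p, |y| ≥ 1):
  • x='', y='a', z='abb'
  • x='a', y='a', z='bb'
  • x='', y='aa', z='bb'
  • x='aa', y='b', z='b'
  • x='a', y='ab', z='b'
  • x='', y='aab', z='b'

Total count: 6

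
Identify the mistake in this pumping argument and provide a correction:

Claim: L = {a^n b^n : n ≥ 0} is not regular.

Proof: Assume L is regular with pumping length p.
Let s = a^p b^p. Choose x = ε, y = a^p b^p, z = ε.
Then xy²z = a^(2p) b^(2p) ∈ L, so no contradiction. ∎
Error: The decomposition violates |xy| ≤ p. With y = a^p b^p, |xy| = |y| = 2p > p. (The proof also miscomputes xy²z, which would be a^p b^p a^p b^p rather than a^(2p) b^(2p), and it wrongly treats one harmless decomposition as settling the matter — the prover does not get to choose the decomposition.)

Correction: The pumping lemma requires |xy| ≤ p, and the argument must handle every decomposition satisfying |xy| ≤ p, |y| ≥ 1. Since s starts with p a's, any such y consists only of a's, say y = a^k with k ≥ 1. Then xy²z = a^(p+k) b^p has unequal numbers of a's and b's, so xy²z ∉ L — the required contradiction.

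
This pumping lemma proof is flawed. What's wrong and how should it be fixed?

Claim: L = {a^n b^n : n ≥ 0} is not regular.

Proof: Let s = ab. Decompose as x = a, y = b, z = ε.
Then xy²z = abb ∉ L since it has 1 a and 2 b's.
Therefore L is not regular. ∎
Error: The string s = ab might be shorter than the pumping length p.

Correction: Choose s = a^p b^p to ensure |s| ≥ p. Also, the decomposition is wrong: with |xy| ≤ p, y cannot include b's when s starts with p a's.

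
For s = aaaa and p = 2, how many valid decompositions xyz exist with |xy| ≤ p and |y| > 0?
3

For s = 'aaaa' with pumping length p = 2:

Constraints: |xy| ≤ 2, |y| > 0

Valid decompositions (|xy| ≤ p, |y| ≥ 1):
  • x='', y='a', z='aaa'
  • x='a', y='a', z='aa'
  • x='', y='aa', z='aa'

Total count: 3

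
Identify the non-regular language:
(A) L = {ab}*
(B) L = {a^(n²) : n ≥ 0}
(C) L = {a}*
(B) {a^(n²) : n ≥ 0}

(B) L = {a^(n²) : n ≥ 0} is NOT regular.

The pumping lemma can be used to prove this:
After pumping, length is no longer a perfect square

The other languages are regular because they can be recognized by finite automata.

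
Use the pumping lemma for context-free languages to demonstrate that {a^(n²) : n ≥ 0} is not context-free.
Assume for contradiction that L is context-free, and let p ≥ 1 be the pumping length given by the pumping lemma for CFLs.
Choose s = a^(p²). Then s ∈ L and |s| = p² ≥ p.
By the CFL pumping lemma, s = uvxyz for some u, v, x, y, z with |vxy| ≤ p, |vy| ≥ 1, and uv^i xy^i z ∈ L for every i ≥ 0.
All symbols are a's, so only lengths matter: let k = |vy|, with 1 ≤ k ≤ |vxy| ≤ p.

Take i = 2: |uv²xy²z| = p² + k, and p² < p² + k ≤ p² + p < (p + 1)².
So the length lies strictly between consecutive squares and is not a perfect square; uv²xy²z ∉ L.

This contradicts the CFL pumping lemma, which requires uv^i xy^i z ∈ L for all i ≥ 0.
Hence L = {a^(n²) : n ≥ 0} is not context-free. ∎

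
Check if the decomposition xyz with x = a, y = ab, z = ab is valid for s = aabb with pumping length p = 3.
Violated: xyz = s

The decomposition x = a, y = ab, z = ab for s = aabb with p = 3
violates the constraint: xyz = s

xyz = 'a' + 'ab' + 'ab' = 'aabab' ≠ 'aabb' = s. The decomposition doesn't reconstruct s.

Pumping lemma constraints:
1. xyz = s (decomposition is valid)
2. |xy| ≤ p
3. |y| > 0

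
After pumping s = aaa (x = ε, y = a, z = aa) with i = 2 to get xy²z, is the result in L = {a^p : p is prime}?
No

xy²z = ε · aa · aa = aaaa.
aaaa has length 4 = 2 × 2, which is not prime, so it is not in L.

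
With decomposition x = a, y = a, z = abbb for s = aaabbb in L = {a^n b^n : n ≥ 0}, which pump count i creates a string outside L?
i = 3

xy³z = a · aaa · abbb = aaaaabbb; aaaaabbb has 5 a's and 3 b's; 5 ≠ 3, so it is not in L.
(Other choices also work, e.g. i = 0, 2; only i = 1 is guaranteed to stay in L since xy¹z = s.)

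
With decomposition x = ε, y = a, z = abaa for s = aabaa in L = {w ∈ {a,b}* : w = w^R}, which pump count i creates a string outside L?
i = 0

xy⁰z = ε · ε · abaa = abaa; abaa reversed is aaba ≠ abaa, so it is not a palindrome and is not in L.
(Other choices also work, e.g. i = 2, 3; only i = 1 is guaranteed to stay in L since xy¹z = s.)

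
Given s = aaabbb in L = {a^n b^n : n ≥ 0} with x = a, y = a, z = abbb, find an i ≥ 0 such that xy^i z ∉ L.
i = 3

xy³z = a · aaa · abbb = aaaaabbb; aaaaabbb has 5 a's and 3 b's; 5 ≠ 3, so it is not in L.
(Other choices also work, e.g. i = 0, 2; only i = 1 is guaranteed to stay in L since xy¹z = s.)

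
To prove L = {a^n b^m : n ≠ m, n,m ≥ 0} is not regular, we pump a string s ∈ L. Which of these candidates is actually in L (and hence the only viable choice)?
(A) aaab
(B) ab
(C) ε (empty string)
(A) aaab

The pumping lemma is applied to a string s that lies in L, so first check membership of each option:
- (A) aaab = a^3 b^1 with 3 ≠ 1, so it is in L ✓
- (B) ab = a^1 b^1 has n = m = 1, so it is not in L ✗
- (C) ε = a^0 b^0 has n = m = 0, so it is not in L ✗

Only (A) aaab is in L, so it is the only candidate that could play the role of s.
(In a complete proof one picks s in terms of the pumping length p so that |s| ≥ p is guaranteed; a fixed string like aaab illustrates the shape of such an s.)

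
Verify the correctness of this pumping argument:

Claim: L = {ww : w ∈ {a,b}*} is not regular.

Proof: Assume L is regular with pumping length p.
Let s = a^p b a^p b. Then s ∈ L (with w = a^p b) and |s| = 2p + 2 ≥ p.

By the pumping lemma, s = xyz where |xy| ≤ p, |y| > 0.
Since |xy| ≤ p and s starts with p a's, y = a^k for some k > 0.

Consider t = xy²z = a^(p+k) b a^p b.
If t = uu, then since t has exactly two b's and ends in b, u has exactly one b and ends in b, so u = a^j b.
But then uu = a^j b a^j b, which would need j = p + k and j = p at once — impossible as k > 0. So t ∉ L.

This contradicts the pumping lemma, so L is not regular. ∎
The proof is correct.

This proof is valid because:
1. s = a^p b a^p b is in L and is chosen in terms of p, so |s| ≥ p holds for every p
2. The decomposition analysis is correct: |xy| ≤ p forces y to lie inside the leading a's
3. The contradiction is valid: the argument shows a^(p+k) b a^p b cannot be split into two equal halves
4. The conclusion follows logically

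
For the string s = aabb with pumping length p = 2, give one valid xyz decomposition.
x = '', y = 'aa', z = 'bb'

For s = aabb and p = 2, one valid decomposition is:
- x = '' (length 0)
- y = 'aa' (length 2)
- z = 'bb' (length 2)

Verification:
- xyz = '' + 'aa' + 'bb' = aabb ✓
- |xy| = 2 ≤ 2 ✓
- |y| = 2 > 0 ✓

All pumping lemma constraints are satisfied.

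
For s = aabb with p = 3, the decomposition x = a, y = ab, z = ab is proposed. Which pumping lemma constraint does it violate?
Violated: xyz = s

The decomposition x = a, y = ab, z = ab for s = aabb with p = 3
violates the constraint: xyz = s

xyz = 'a' + 'ab' + 'ab' = 'aabab' ≠ 'aabb' = s. The decomposition doesn't reconstruct s.

Pumping lemma constraints:
1. xyz = s (decomposition is valid)
2. |xy| ≤ p
3. |y| > 0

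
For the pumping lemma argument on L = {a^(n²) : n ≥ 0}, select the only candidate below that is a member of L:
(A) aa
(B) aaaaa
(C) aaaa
(C) aaaa

The pumping lemma is applied to a string s that lies in L, so first check membership of each option:
- (A) aa has length 2, strictly between 1² = 1 and 2² = 4, so it is not in L ✗
- (B) aaaaa has length 5, strictly between 2² = 4 and 3² = 9, so it is not in L ✗
- (C) aaaa has length 4 = 2², a perfect square, so it is in L ✓

Only (C) aaaa is in L, so it is the only candidate that could play the role of s.
(In a complete proof one picks s in terms of the pumping length p so that |s| ≥ p is guaranteed; a fixed string like aaaa illustrates the shape of such an s.)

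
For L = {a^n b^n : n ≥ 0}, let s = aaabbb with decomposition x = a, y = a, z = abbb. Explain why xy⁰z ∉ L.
xy⁰z = aabbb ∉ L

Pumping with i = 0 replaces y = a by y⁰ = ε:
- Original: s = xyz = aaabbb; aaabbb = a^3 b^3 has equal counts (3 = 3), so it is in L
- Pumped: xy⁰z = a · ε · abbb = aabbb
- aabbb has 2 a's and 3 b's; 2 ≠ 3, so it is not in L

The pumping lemma would require xy⁰z ∈ L, so this decomposition yields a contradiction.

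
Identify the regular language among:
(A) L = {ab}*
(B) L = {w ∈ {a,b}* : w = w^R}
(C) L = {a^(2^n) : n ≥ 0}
(A) {ab}*

(A) L = {ab}* is regular.

This can be recognized by a finite automaton (DFA/NFA).
Regular expressions like {ab}* define regular languages.

The other choices are not regular:
- {w ∈ {a,b}* : w = w^R}: After pumping, the string is no longer symmetric
- {a^(2^n) : n ≥ 0}: After pumping, length is no longer a power of 2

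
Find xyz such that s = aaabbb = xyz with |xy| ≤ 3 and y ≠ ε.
x = 'a', y = 'a', z = 'abbb'

For s = aaabbb and p = 3, one valid decomposition is:
- x = 'a' (length 1)
- y = 'a' (length 1)
- z = 'abbb' (length 4)

Verification:
- xyz = 'a' + 'a' + 'abbb' = aaabbb ✓
- |xy| = 2 ≤ 3 ✓
- |y| = 1 > 0 ✓

All pumping lemma constraints are satisfied.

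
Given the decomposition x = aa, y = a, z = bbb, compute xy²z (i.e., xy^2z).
aaaabbb

Given x = 'aa', y = 'a', z = 'bbb' and i = 2:

xy^2z = x + y·y·...·y (2 times) + z
       = 'aa' + 'a'^2 + 'bbb'
       = 'aa' + 'aa' + 'bbb'
       = 'aaaabbb'

The pumped string is 'aaaabbb' with length 7.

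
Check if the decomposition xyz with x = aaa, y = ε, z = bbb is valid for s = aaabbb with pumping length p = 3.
Violated: |y| > 0

The decomposition x = aaa, y = ε, z = bbb for s = aaabbb with p = 3
violates the constraint: |y| > 0

|y| = 0, but the pumping lemma requires |y| > 0 (y must be non-empty).

Pumping lemma constraints:
1. xyz = s (decomposition is valid)
2. |xy| ≤ p
3. |y| > 0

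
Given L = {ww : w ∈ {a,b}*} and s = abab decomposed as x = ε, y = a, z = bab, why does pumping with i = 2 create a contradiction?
xy²z = aabab ∉ L

Pumping with i = 2 replaces y = a by y² = aa:
- Original: s = xyz = abab; abab splits into halves ab · ab, which are equal, so it is in L (w = ab)
- Pumped: xy²z = ε · aa · bab = aabab
- aabab has odd length 5, so it cannot be written as ww and is not in L

The pumping lemma would require xy²z ∈ L, so this decomposition yields a contradiction.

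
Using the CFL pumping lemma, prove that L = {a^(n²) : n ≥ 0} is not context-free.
Assume for contradiction that L is context-free, and let p ≥ 1 be the pumping length given by the pumping lemma for CFLs.
Choose s = a^(p²). Then s ∈ L and |s| = p² ≥ p.
By the CFL pumping lemma, s = uvxyz for some u, v, x, y, z with |vxy| ≤ p, |vy| ≥ 1, and uv^i xy^i z ∈ L for every i ≥ 0.
All symbols are a's, so only lengths matter: let k = |vy|, with 1 ≤ k ≤ |vxy| ≤ p.

Take i = 2: |uv²xy²z| = p² + k, and p² < p² + k ≤ p² + p < (p + 1)².
So the length lies strictly between consecutive squares and is not a perfect square; uv²xy²z ∉ L.

This contradicts the CFL pumping lemma, which requires uv^i xy^i z ∈ L for all i ≥ 0.
Hence L = {a^(n²) : n ≥ 0} is not context-free. ∎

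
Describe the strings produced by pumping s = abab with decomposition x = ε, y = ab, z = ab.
{xy^i z : i ≥ 0} = {(ab)^(i+1) : i ≥ 0} = {ab, abab, ababab, ...}

With x = ε, y = ab, z = ab: Pumping 'ab' gives strings of alternating a's and b's.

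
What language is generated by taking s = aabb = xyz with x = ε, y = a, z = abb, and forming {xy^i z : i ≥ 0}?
{xy^i z : i ≥ 0} = {a^(i+1) b^2 : i ≥ 0} = {abb, aabb, aaabb, ...}

With x = ε, y = a, z = abb: Starting with aabb and pumping the first 'a' (z = abb keeps the second 'a'), we get strings with i+1 a's followed by 2 b's for i = 0, 1, 2, ...; note bb is not produced because z always contributes one a.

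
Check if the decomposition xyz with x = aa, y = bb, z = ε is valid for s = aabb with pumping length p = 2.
Violated: |xy| ≤ p

The decomposition x = aa, y = bb, z = ε for s = aabb with p = 2
violates the constraint: |xy| ≤ p

|xy| = |aabb| = 4 > 2 = p. The decomposition puts too many characters in xy.

Pumping lemma constraints:
1. xyz = s (decomposition is valid)
2. |xy| ≤ p
3. |y| > 0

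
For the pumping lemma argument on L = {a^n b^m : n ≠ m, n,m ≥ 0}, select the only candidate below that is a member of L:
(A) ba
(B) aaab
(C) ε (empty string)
(B) aaab

The pumping lemma is applied to a string s that lies in L, so first check membership of each option:
- (A) ba has an a after a b, so it is not of the form a^n b^m and is not in L ✗
- (B) aaab = a^3 b^1 with 3 ≠ 1, so it is in L ✓
- (C) ε = a^0 b^0 has n = m = 0, so it is not in L ✗

Only (B) aaab is in L, so it is the only candidate that could play the role of s.
(In a complete proof one picks s in terms of the pumping length p so that |s| ≥ p is guaranteed; a fixed string like aaab illustrates the shape of such an s.)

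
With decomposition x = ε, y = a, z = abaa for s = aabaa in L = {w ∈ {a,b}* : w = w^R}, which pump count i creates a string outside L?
i = 2

xy²z = ε · aa · abaa = aaabaa; aaabaa reversed is aabaaa ≠ aaabaa, so it is not a palindrome and is not in L.
(Other choices also work, e.g. i = 0, 3; only i = 1 is guaranteed to stay in L since xy¹z = s.)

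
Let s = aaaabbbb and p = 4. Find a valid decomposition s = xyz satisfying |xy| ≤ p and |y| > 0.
x = '', y = 'aa', z = 'aabbbb'

For s = aaaabbbb and p = 4, one valid decomposition is:
- x = '' (length 0)
- y = 'aa' (length 2)
- z = 'aabbbb' (length 6)

Verification:
- xyz = '' + 'aa' + 'aabbbb' = aaaabbbb ✓
- |xy| = 2 ≤ 4 ✓
- |y| = 2 > 0 ✓

All pumping lemma constraints are satisfied.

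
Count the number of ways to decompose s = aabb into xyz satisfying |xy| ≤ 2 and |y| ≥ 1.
3

For s = 'aabb' with pumping length p = 2:

Constraints: |xy| ≤ 2, |y| > 0

Valid decompositions (|xy| ≤ p, |y| ≥ 1):
  • x='', y='a', z='abb'
  • x='a', y='a', z='bb'
  • x='', y='aa', z='bb'

Total count: 3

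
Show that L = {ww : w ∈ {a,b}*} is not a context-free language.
Assume for contradiction that L is context-free, and let p ≥ 1 be the pumping length given by the pumping lemma for CFLs.
Choose s = a^p b^p a^p b^p. Then s ∈ L (take w = a^p b^p) and |s| = 4p ≥ p.
By the CFL pumping lemma, s = uvxyz for some u, v, x, y, z with |vxy| ≤ p, |vy| ≥ 1, and uv^i xy^i z ∈ L for every i ≥ 0.

Write s as four blocks A₁ B₁ A₂ B₂ with A₁ = A₂ = a^p and B₁ = B₂ = b^p. Since |vxy| ≤ p, the window vxy lies inside at most two adjacent blocks. Take i = 0 and let t = uxz, so |t| = 4p − |vy| with 1 ≤ |vy| ≤ p. If |t| is odd, t ∉ L immediately, so assume |vy| is even (hence |vy| ≥ 2) and |t|/2 = 2p − |vy|/2, which satisfies p ≤ |t|/2 ≤ 2p − 1.

Case 1 (vxy inside A₁B₁): t = a^(p−j) b^(p−l) a^p b^p with j + l = |vy|. The second half of t has length < 2p, so it is a suffix of the trailing a^p b^p and ends in b; the first half is a^(p−j) b^(p−l) a^((j+l)/2), which ends in a because (j+l)/2 ≥ 1. The halves differ, so t ∉ L.

Case 2 (vxy inside B₁A₂, straddling the middle): t = a^p b^(p−j) a^(p−l) b^p with j + l = |vy|. If t = ww, then w is a prefix of t of length ≥ p, so w begins with a^p; and w is a suffix of t of length ≥ p, so w ends with b^p. That forces |w| ≥ 2p, contradicting |w| = |t|/2 ≤ 2p − 1. So t ∉ L.

Case 3 (vxy inside A₂B₂): t = a^p b^p a^(p−j) b^(p−l) with j + l = |vy|. The first half of t is a prefix of a^p b^p, so it begins with a; the second half is b^((j+l)/2) a^(p−j) b^(p−l), which begins with b. The halves differ, so t ∉ L.

In every case uv⁰xy⁰z = uxz ∉ L.

This contradicts the CFL pumping lemma, which requires uv^i xy^i z ∈ L for all i ≥ 0.
Hence L = {ww : w ∈ {a,b}*} is not context-free. ∎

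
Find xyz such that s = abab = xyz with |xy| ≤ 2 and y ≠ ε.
x = 'a', y = 'b', z = 'ab'

For s = abab and p = 2, one valid decomposition is:
- x = 'a' (length 1)
- y = 'b' (length 1)
- z = 'ab' (length 2)

Verification:
- xyz = 'a' + 'b' + 'ab' = abab ✓
- |xy| = 2 ≤ 2 ✓
- |y| = 1 > 0 ✓

All pumping lemma constraints are satisfied.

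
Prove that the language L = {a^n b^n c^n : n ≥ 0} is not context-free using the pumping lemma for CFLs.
Assume for contradiction that L is context-free, and let p ≥ 1 be the pumping length given by the pumping lemma for CFLs.
Choose s = a^p b^p c^p. Then s ∈ L and |s| = 3p ≥ p.
By the CFL pumping lemma, s = uvxyz for some u, v, x, y, z with |vxy| ≤ p, |vy| ≥ 1, and uv^i xy^i z ∈ L for every i ≥ 0.

Because |vxy| ≤ p, the window vxy cannot contain both an a and a c: any substring of s containing both must include the entire block b^p plus at least one a and one c, so it has length ≥ p + 2 > p.
Hence at least one of the letters a, c does not occur in vy at all.

Take i = 0: the string uxz is obtained from s by deleting |vy| ≥ 1 symbols, so |uxz| = 3p − |vy| < 3p.
But the letter (a or c) that does not occur in vy still occurs exactly p times in uxz. Every string of L with exactly p copies of some letter is a^p b^p c^p, of length 3p. Since |uxz| < 3p, uxz ∉ L.

This contradicts the CFL pumping lemma, which requires uv^i xy^i z ∈ L for all i ≥ 0.
Hence L = {a^n b^n c^n : n ≥ 0} is not context-free. ∎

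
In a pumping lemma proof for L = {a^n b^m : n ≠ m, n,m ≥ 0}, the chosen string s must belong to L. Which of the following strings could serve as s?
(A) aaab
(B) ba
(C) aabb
(A) aaab

The pumping lemma is applied to a string s that lies in L, so first check membership of each option:
- (A) aaab = a^3 b^1 with 3 ≠ 1, so it is in L ✓
- (B) ba has an a after a b, so it is not of the form a^n b^m and is not in L ✗
- (C) aabb = a^2 b^2 has n = m = 2, so it is not in L ✗

Only (A) aaab is in L, so it is the only candidate that could play the role of s.
(In a complete proof one picks s in terms of the pumping length p so that |s| ≥ p is guaranteed; a fixed string like aaab illustrates the shape of such an s.)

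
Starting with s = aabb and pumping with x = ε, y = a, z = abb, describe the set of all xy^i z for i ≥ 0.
{xy^i z : i ≥ 0} = {a^(i+1) b^2 : i ≥ 0} = {abb, aabb, aaabb, ...}

With x = ε, y = a, z = abb: Starting with aabb and pumping the first 'a' (z = abb keeps the second 'a'), we get strings with i+1 a's followed by 2 b's for i = 0, 1, 2, ...; note bb is not produced because z always contributes one a.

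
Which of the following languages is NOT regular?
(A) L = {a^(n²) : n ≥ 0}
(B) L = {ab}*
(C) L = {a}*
(A) {a^(n²) : n ≥ 0}

(A) L = {a^(n²) : n ≥ 0} is NOT regular.

The pumping lemma can be used to prove this:
After pumping, length is no longer a perfect square

The other languages are regular because they can be recognized by finite automata.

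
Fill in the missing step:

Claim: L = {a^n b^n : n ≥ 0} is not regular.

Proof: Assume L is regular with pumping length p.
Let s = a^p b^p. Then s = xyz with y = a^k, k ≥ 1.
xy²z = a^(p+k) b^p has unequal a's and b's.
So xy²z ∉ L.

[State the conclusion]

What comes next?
This contradicts the pumping lemma for regular languages,
which guarantees xy^i z ∈ L for all i ≥ 0.

Since our assumption that L is regular leads to a contradiction,
we conclude that L = {a^n b^n : n ≥ 0} is NOT regular. ∎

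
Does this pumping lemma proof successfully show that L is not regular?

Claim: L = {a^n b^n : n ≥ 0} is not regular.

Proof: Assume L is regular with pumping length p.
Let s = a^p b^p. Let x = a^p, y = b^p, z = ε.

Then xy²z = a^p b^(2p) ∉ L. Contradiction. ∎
The proof is INCORRECT.

Error: The decomposition violates |xy| ≤ p.
With x = a^p and y = b^p, we have |xy| = 2p > p.
The pumping lemma requires |xy| ≤ p, so y must be within the first p characters.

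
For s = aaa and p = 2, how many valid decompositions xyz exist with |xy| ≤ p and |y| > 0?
3

For s = 'aaa' with pumping length p = 2:

Constraints: |xy| ≤ 2, |y| > 0

Valid decompositions (|xy| ≤ p, |y| ≥ 1):
  • x='', y='a', z='aa'
  • x='a', y='a', z='a'
  • x='', y='aa', z='a'

Total count: 3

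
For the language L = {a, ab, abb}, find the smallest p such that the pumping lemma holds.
p = 4

For a finite language L, the pumping lemma holds vacuously if p > max|s| for s ∈ L.

The longest string in L = {a, ab, abb} has length 3.
If p = 4, then no string s ∈ L has |s| ≥ p, so the condition is vacuously true.

The minimum pumping length is p = 4.

Why no smaller p works: for any p ≤ 3, the longest string s ∈ L has |s| = 3 ≥ p, so it would
have to be pumpable; but pumping up (i = 2, 3, ...) produces ever longer strings, which cannot all lie in the
finite language L. So the pumping property fails for every p ≤ 3.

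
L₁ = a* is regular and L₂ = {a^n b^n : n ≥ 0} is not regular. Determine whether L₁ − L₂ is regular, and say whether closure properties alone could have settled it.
Yes — L₁ − L₂ is regular.

The only string of a* that lies in {a^n b^n} is ε, so L₁ − L₂ = a* − {ε} = a⁺ = aa*, which is regular.

Note that the bare facts "L₁ regular, L₂ non-regular" do not settle the question by themselves: the closure of regular languages under ∪, ∩, complement and difference applies only when BOTH operands are regular. With a non-regular operand the result can come out regular or non-regular depending on the specific languages, so one has to work out L₁ − L₂ for this particular pair, as above.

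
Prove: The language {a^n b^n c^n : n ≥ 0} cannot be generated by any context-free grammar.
Assume for contradiction that L is context-free, and let p ≥ 1 be the pumping length given by the pumping lemma for CFLs.
Choose s = a^p b^p c^p. Then s ∈ L and |s| = 3p ≥ p.
By the CFL pumping lemma, s = uvxyz for some u, v, x, y, z with |vxy| ≤ p, |vy| ≥ 1, and uv^i xy^i z ∈ L for every i ≥ 0.

Because |vxy| ≤ p, the window vxy cannot contain both an a and a c: any substring of s containing both must include the entire block b^p plus at least one a and one c, so it has length ≥ p + 2 > p.
Hence at least one of the letters a, c does not occur in vy at all.

Take i = 0: the string uxz is obtained from s by deleting |vy| ≥ 1 symbols, so |uxz| = 3p − |vy| < 3p.
But the letter (a or c) that does not occur in vy still occurs exactly p times in uxz. Every string of L with exactly p copies of some letter is a^p b^p c^p, of length 3p. Since |uxz| < 3p, uxz ∉ L.

This contradicts the CFL pumping lemma, which requires uv^i xy^i z ∈ L for all i ≥ 0.
Hence L = {a^n b^n c^n : n ≥ 0} is not context-free. ∎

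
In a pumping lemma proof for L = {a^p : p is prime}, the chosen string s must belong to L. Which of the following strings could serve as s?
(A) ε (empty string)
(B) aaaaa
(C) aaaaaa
(B) aaaaa

The pumping lemma is applied to a string s that lies in L, so first check membership of each option:
- (A) ε has length 0, which is not prime, so it is not in L ✗
- (B) aaaaa has length 5, which is prime, so it is in L ✓
- (C) aaaaaa has length 6 = 2 × 3, which is not prime, so it is not in L ✗

Only (B) aaaaa is in L, so it is the only candidate that could play the role of s.
(In a complete proof one picks s in terms of the pumping length p so that |s| ≥ p is guaranteed; a fixed string like aaaaa illustrates the shape of such an s.)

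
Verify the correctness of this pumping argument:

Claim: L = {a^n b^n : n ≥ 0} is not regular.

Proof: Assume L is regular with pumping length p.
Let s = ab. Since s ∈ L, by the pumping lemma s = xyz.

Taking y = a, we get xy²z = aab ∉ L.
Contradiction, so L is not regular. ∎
The proof is INCORRECT.

Error: The string s = ab may be shorter than p.
The pumping lemma only applies to strings with |s| ≥ p, and p is not under our control.
We must choose s in terms of p, e.g. s = a^p b^p, to ensure |s| ≥ p.
(The proof also fixes one particular y; a valid argument must handle every decomposition with |xy| ≤ p and |y| ≥ 1 — for s = a^p b^p this forces y = a^k, and then xy²z = a^(p+k) b^p ∉ L.)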